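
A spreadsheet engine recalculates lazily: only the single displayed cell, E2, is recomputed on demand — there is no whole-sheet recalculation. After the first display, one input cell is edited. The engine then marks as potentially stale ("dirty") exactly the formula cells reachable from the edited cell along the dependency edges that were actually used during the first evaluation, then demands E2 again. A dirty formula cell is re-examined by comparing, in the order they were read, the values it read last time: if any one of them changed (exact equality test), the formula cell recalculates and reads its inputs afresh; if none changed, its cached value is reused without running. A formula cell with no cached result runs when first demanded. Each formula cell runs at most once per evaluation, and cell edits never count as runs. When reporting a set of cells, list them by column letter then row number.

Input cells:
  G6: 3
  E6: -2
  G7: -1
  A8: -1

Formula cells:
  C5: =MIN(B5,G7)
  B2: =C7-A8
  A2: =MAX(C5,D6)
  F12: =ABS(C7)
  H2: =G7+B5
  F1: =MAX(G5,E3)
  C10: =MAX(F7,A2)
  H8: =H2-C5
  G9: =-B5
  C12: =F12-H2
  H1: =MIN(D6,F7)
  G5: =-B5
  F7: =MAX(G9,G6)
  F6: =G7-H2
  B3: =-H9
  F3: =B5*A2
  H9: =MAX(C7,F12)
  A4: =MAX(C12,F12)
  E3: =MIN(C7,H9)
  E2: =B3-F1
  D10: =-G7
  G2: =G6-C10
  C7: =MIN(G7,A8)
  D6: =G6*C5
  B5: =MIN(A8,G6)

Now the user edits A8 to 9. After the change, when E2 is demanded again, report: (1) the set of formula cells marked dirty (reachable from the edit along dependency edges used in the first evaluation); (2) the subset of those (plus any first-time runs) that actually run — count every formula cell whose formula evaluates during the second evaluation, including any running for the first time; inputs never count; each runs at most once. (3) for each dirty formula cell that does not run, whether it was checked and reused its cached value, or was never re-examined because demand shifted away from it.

First evaluation (everything demanded from the output):
  B5 = MIN(-1, 3) = -1
  C7 = MIN(-1, -1) = -1
  F12 = ABS(-1) = 1
  G5 = -(-1) = 1
  H9 = MAX(-1, 1) = 1
  B3 = -(1) = -1
  E3 = MIN(-1, 1) = -1
  F1 = MAX(1, -1) = 1
  E2 = -1 - 1 = -2

Propagation after the edit:
  B5: runs — A8 -1->9; result 3.
  C7: runs — A8 -1->9; result -1 (same value as before).
  F12: checked — values it read are unchanged (C7 unchanged); reused cached 1 without running.
  G5: runs — B5 -1->3; result -3.
  H9: checked — values it read are unchanged (C7 unchanged, F12 unchanged); reused cached 1 without running.
  B3: checked — values it read are unchanged (H9 unchanged); reused cached -1 without running.
  E3: checked — values it read are unchanged (C7 unchanged, H9 unchanged); reused cached -1 without running.
  F1: runs — G5 1->-3; result -1.
  E2: runs — F1 1->-1; result 0.

Key observation: the cutoff stops propagation at F12 — its inputs' values are unchanged, so it reuses its cache.

Marked dirty: B3, B5, C7, E2, E3, F1, F12, G5, H9.
Formula cells that run: B5, C7, E2, F1, G5 — 5 in total.
Checked but reused from cache: B3, E3, F12, H9.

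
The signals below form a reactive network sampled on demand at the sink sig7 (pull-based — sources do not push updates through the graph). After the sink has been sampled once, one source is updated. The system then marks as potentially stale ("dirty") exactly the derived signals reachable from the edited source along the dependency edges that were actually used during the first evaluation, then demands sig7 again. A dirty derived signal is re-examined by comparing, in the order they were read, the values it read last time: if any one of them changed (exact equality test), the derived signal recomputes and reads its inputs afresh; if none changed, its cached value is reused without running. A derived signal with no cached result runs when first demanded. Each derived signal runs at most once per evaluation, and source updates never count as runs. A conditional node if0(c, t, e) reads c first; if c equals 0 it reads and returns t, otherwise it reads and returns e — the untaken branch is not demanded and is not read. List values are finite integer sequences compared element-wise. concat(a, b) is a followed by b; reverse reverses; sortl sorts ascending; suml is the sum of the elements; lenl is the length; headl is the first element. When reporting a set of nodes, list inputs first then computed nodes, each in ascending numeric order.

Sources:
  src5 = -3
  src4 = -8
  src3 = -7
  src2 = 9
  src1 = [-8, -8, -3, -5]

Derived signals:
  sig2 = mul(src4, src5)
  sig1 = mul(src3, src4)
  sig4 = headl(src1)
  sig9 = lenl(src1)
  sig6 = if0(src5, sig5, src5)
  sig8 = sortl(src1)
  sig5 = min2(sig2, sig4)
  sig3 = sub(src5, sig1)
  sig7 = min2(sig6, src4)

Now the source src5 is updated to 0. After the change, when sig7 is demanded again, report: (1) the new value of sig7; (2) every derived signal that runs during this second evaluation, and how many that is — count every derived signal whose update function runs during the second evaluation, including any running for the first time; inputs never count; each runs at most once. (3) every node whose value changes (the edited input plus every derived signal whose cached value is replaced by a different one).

sig7 now evaluates to -8.
Run set: sig2, sig4, sig5, sig6, sig7 (5 run).
Changed values: src5, sig6.
The important point: the flipped condition pulls in fresh nodes; sig2, sig4, sig5 run for the first time.

Initial pass — values computed on the first demand:
  sig6 = if0(src5=-3 -> else branch src5) = -3
  sig7 = min2(-3, -8) = -8

Second demand — change propagation:
  sig2: newly demanded (no cache) — executes and yields 0.
  sig4: newly demanded (no cache) — executes and yields -8.
  sig5: newly demanded (no cache) — executes and yields -8.
  sig6: re-runs because src5 -3->0; src5 -3->0; new result -8.
  sig7: re-runs because sig6 -3->-8; new result -8 (unchanged).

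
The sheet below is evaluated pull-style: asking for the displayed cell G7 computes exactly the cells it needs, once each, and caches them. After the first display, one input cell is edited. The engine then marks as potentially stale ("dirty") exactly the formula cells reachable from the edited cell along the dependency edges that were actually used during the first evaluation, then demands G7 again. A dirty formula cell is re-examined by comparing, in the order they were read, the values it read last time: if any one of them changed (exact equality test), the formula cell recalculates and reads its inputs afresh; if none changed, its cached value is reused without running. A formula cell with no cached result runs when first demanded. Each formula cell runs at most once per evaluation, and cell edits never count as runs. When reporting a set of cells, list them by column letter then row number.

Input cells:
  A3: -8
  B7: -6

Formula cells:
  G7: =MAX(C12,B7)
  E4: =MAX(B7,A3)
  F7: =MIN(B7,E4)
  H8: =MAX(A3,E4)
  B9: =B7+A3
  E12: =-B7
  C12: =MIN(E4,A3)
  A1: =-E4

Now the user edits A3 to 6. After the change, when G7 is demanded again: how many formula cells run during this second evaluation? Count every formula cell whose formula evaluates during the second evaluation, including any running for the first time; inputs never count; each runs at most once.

First demand of the output computes:
  E4 = MAX(-6, -8) = -6
  C12 = MIN(-6, -8) = -8
  G7 = MAX(-8, -6) = -6

After the edit, cleaning proceeds:
  E4: a read changed (A3 -8->6) — executes, giving 6.
  C12: a read changed (E4 -6->6; A3 -8->6) — executes, giving 6.
  G7: a read changed (C12 -8->6) — executes, giving 6.

3 formula cells run: C12, E4, G7.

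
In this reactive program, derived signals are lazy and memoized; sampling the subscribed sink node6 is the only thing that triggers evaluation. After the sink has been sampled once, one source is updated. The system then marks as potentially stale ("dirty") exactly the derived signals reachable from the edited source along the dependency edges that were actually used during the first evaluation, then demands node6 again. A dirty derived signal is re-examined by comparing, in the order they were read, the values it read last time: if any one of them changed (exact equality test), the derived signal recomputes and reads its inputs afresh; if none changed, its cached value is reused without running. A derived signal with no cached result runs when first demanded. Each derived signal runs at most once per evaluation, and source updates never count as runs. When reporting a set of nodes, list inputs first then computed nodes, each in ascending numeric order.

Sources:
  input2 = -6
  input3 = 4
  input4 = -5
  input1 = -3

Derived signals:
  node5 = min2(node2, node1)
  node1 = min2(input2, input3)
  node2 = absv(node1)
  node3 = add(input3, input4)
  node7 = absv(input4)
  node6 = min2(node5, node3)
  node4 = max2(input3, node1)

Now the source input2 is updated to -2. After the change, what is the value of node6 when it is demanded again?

First demand of the output computes:
  node1 = min2(-6, 4) = -6
  node2 = absv(-6) = 6
  node3 = add(4, -5) = -1
  node5 = min2(6, -6) = -6
  node6 = min2(-6, -1) = -6

After the edit, cleaning proceeds:
  node1: a read changed (input2 -6->-2) — executes, giving -2.
  node2: a read changed (node1 -6->-2) — executes, giving 2.
  node5: a read changed (node2 6->2; node1 -6->-2) — executes, giving -2.
  node6: a read changed (node5 -6->-2) — executes, giving -2.

Demanding node6 again yields -2.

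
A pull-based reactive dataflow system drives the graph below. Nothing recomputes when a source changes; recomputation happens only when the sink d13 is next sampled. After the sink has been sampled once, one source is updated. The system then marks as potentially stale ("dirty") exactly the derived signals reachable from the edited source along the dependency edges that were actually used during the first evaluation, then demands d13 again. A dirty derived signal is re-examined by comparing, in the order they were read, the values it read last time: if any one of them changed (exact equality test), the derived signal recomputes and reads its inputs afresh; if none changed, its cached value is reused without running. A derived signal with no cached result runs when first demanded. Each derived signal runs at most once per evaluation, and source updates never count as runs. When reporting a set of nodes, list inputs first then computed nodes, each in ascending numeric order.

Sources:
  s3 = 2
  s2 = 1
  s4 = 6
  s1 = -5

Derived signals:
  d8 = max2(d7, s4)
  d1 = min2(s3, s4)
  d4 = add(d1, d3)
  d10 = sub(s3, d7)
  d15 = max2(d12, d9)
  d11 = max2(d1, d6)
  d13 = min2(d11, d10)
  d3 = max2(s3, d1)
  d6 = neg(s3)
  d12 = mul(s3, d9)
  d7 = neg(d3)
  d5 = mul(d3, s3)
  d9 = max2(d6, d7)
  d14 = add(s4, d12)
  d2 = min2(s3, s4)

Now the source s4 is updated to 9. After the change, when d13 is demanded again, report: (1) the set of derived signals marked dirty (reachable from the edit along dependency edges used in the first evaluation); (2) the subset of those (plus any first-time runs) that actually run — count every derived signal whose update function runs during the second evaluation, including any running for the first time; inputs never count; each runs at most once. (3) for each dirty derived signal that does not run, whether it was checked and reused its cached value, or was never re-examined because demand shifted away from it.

First evaluation (everything demanded from the output):
  d1 = min2(2, 6) = 2
  d3 = max2(2, 2) = 2
  d6 = neg(2) = -2
  d7 = neg(2) = -2
  d10 = sub(2, -2) = 4
  d11 = max2(2, -2) = 2
  d13 = min2(2, 4) = 2

Propagation after the edit:
  d1: runs — s4 6->9; result 2 (same value as before).
  d3: checked — values it read are unchanged (s3 unchanged, d1 unchanged); reused cached 2 without running.
  d7: checked — values it read are unchanged (d3 unchanged); reused cached -2 without running.
  d10: checked — values it read are unchanged (s3 unchanged, d7 unchanged); reused cached 4 without running.
  d11: checked — values it read are unchanged (d1 unchanged, d6 unchanged); reused cached 2 without running.
  d13: checked — values it read are unchanged (d11 unchanged, d10 unchanged); reused cached 2 without running.

Key observation: the change is absorbed at d1 — it re-runs but produces the same value, and the output's value is unchanged.

Marked dirty: d1, d3, d7, d10, d11, d13.
Derived signals that run: d1 — 1 in total.
Checked but reused from cache: d3, d7, d10, d11, d13.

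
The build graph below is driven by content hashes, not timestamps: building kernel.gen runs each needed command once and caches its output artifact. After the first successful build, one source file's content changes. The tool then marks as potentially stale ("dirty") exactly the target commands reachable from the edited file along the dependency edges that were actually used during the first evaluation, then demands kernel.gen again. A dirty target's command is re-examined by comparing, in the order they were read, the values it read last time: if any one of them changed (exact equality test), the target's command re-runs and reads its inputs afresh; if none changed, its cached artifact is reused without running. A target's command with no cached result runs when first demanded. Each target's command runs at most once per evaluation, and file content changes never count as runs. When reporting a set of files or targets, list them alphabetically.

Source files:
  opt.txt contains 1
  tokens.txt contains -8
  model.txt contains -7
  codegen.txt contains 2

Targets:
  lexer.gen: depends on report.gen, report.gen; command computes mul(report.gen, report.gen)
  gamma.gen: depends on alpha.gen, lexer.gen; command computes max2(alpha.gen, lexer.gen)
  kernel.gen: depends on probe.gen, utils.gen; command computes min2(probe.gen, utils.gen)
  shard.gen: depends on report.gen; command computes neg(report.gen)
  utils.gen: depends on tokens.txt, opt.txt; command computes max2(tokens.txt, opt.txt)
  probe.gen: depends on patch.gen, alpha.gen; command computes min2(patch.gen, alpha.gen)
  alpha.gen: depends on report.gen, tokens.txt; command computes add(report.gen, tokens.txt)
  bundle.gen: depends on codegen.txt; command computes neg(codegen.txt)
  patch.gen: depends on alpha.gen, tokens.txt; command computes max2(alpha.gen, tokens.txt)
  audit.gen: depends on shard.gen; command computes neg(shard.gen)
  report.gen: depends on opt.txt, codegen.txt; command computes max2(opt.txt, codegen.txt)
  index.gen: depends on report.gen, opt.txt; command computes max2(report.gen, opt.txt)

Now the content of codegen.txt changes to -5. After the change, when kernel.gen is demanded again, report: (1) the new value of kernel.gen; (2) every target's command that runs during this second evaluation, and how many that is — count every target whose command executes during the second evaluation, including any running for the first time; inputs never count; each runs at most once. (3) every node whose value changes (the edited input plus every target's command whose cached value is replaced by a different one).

kernel.gen now evaluates to -7.
Run set: alpha.gen, kernel.gen, patch.gen, probe.gen, report.gen (5 run).
Changed values: alpha.gen, codegen.txt, kernel.gen, patch.gen, probe.gen, report.gen.

Initial pass — values computed on the first demand:
  report.gen = max2(1, 2) = 2
  alpha.gen = add(2, -8) = -6
  patch.gen = max2(-6, -8) = -6
  probe.gen = min2(-6, -6) = -6
  utils.gen = max2(-8, 1) = 1
  kernel.gen = min2(-6, 1) = -6

Second demand — change propagation:
  report.gen: re-runs because codegen.txt 2->-5; new result 1.
  alpha.gen: re-runs because report.gen 2->1; new result -7.
  patch.gen: re-runs because alpha.gen -6->-7; new result -7.
  probe.gen: re-runs because patch.gen -6->-7; alpha.gen -6->-7; new result -7.
  kernel.gen: re-runs because probe.gen -6->-7; new result -7.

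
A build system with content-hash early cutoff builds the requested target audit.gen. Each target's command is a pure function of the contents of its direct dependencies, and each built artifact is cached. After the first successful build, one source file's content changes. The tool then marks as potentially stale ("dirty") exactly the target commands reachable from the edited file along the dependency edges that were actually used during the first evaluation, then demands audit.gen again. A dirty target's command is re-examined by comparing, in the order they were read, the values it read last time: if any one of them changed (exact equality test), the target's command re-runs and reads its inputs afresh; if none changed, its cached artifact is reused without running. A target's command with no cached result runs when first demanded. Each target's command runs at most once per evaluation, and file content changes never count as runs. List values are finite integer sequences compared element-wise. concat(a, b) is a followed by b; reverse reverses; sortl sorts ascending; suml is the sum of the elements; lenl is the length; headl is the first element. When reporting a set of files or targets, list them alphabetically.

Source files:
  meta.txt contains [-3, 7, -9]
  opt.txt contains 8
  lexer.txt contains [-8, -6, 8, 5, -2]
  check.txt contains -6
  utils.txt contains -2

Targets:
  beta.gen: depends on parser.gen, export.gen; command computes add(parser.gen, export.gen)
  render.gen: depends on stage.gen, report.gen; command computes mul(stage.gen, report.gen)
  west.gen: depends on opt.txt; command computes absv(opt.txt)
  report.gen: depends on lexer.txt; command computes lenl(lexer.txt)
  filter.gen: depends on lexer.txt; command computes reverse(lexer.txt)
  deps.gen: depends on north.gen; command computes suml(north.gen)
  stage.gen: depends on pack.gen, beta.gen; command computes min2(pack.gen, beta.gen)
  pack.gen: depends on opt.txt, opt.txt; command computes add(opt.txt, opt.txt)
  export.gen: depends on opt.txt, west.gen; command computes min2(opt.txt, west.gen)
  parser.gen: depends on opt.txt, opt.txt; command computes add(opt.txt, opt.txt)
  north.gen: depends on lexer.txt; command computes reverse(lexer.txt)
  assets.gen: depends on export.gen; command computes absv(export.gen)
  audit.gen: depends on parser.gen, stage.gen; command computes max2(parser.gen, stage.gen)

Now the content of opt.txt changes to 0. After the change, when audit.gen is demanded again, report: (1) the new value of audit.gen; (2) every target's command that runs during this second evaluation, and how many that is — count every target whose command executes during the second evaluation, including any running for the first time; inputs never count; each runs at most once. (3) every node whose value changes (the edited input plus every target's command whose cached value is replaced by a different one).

New value of audit.gen: 0.
Target commands that run: audit.gen, beta.gen, export.gen, pack.gen, parser.gen, stage.gen, west.gen — 7 in total.
Values that change: audit.gen, beta.gen, export.gen, opt.txt, pack.gen, parser.gen, stage.gen, west.gen.

First evaluation (everything demanded from the output):
  pack.gen = add(8, 8) = 16
  parser.gen = add(8, 8) = 16
  west.gen = absv(8) = 8
  export.gen = min2(8, 8) = 8
  beta.gen = add(16, 8) = 24
  stage.gen = min2(16, 24) = 16
  audit.gen = max2(16, 16) = 16

Propagation after the edit:
  pack.gen: runs — opt.txt 8->0; opt.txt 8->0; result 0.
  parser.gen: runs — opt.txt 8->0; opt.txt 8->0; result 0.
  west.gen: runs — opt.txt 8->0; result 0.
  export.gen: runs — opt.txt 8->0; west.gen 8->0; result 0.
  beta.gen: runs — parser.gen 16->0; export.gen 8->0; result 0.
  stage.gen: runs — pack.gen 16->0; beta.gen 24->0; result 0.
  audit.gen: runs — parser.gen 16->0; stage.gen 16->0; result 0.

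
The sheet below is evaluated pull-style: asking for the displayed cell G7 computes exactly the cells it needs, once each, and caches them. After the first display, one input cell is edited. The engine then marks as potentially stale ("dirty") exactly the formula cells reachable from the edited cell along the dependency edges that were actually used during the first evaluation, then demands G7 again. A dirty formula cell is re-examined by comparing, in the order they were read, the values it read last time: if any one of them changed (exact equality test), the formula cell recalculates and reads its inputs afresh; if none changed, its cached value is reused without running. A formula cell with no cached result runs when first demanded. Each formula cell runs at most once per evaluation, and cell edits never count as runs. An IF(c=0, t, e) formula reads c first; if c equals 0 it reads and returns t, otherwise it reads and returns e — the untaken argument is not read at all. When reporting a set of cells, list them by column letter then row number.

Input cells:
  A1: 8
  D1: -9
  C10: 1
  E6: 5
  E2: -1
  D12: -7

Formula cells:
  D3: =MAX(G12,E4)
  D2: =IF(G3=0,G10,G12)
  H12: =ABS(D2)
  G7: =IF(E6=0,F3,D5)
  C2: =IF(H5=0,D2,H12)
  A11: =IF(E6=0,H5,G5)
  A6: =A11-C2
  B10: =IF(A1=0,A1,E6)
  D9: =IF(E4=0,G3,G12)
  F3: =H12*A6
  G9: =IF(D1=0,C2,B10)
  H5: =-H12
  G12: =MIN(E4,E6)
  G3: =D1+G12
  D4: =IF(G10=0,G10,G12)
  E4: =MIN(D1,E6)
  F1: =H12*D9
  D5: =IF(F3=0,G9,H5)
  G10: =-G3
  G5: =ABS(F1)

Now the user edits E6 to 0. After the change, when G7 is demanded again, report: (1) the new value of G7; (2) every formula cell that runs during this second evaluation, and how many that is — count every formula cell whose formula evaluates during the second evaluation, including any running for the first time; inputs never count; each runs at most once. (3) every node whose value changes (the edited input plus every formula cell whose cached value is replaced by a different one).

Demanding G7 again yields -162.
6 formula cells run: A6, A11, E4, F3, G7, G12.
The nodes whose values change: A6, A11, E6, F3, G7.
Note the branch switch — demand abandons D5, D9, F1, G5, which are never re-examined.

First demand of the output computes:
  E4 = MIN(-9, 5) = -9
  G12 = MIN(-9, 5) = -9
  G3 = -9 + -9 = -18
  D2 = IF(G3=0: G3=-18 -> else branch G12) = -9
  D9 = IF(E4=0: E4=-9 -> else branch G12) = -9
  H12 = ABS(-9) = 9
  F1 = 9 * -9 = -81
  G5 = ABS(-81) = 81
  H5 = -(9) = -9
  A11 = IF(E6=0: E6=5 -> else branch G5) = 81
  C2 = IF(H5=0: H5=-9 -> else branch H12) = 9
  A6 = 81 - 9 = 72
  F3 = 9 * 72 = 648
  D5 = IF(F3=0: F3=648 -> else branch H5) = -9
  G7 = IF(E6=0: E6=5 -> else branch D5) = -9

After the edit, cleaning proceeds:
  E4: a read changed (E6 5->0) — executes, giving -9 — identical to its old value.
  G12: a read changed (E6 5->0) — executes, giving -9 — identical to its old value.
  G3: dirty, but its reads are unchanged (D1 unchanged, G12 unchanged); cached -18 stands.
  D2: dirty, but its reads are unchanged (G3 unchanged, G12 unchanged); cached -9 stands.
  D9: stays stale; no demand reaches it after the flip.
  H12: dirty, but its reads are unchanged (D2 unchanged); cached 9 stands.
  F1: stays stale; no demand reaches it after the flip.
  G5: stays stale; no demand reaches it after the flip.
  H5: dirty, but its reads are unchanged (H12 unchanged); cached -9 stands.
  A11: a read changed (E6 5->0) — executes, giving -9.
  C2: dirty, but its reads are unchanged (H5 unchanged, H12 unchanged); cached 9 stands.
  A6: a read changed (A11 81->-9) — executes, giving -18.
  F3: a read changed (A6 72->-18) — executes, giving -162.
  D5: stays stale; no demand reaches it after the flip.
  G7: a read changed (E6 5->0) — executes, giving -162.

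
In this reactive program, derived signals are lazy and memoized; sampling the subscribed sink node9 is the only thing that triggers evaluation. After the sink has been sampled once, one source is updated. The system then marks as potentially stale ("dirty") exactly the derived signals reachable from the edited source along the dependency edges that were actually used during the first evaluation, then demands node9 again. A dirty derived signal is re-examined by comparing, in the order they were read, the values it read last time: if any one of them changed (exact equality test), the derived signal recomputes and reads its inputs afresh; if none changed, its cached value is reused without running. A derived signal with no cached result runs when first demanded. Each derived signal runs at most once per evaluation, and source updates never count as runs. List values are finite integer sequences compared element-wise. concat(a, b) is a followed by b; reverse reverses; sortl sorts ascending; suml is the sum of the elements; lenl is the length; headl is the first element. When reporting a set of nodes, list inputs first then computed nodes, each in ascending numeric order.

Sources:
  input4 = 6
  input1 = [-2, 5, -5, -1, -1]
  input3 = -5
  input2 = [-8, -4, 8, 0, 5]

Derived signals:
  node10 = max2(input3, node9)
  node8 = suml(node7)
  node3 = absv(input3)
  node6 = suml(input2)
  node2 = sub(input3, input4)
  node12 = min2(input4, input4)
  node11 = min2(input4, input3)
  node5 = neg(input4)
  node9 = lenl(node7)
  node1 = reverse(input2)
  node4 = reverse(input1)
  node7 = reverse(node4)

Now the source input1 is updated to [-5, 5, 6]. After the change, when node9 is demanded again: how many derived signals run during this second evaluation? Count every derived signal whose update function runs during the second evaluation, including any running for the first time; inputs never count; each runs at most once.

First demand of the output computes:
  node4 = reverse([-2, 5, -5, -1, -1]) = [-1, -1, -5, 5, -2]
  node7 = reverse([-1, -1, -5, 5, -2]) = [-2, 5, -5, -1, -1]
  node9 = lenl([-2, 5, -5, -1, -1]) = 5

After the edit, cleaning proceeds:
  node4: a read changed (input1 [-2, 5, -5, -1, -1]->[-5, 5, 6]) — executes, giving [6, 5, -5].
  node7: a read changed (node4 [-1, -1, -5, 5, -2]->[6, 5, -5]) — executes, giving [-5, 5, 6].
  node9: a read changed (node7 [-2, 5, -5, -1, -1]->[-5, 5, 6]) — executes, giving 3.

3 derived signals run: node4, node7, node9.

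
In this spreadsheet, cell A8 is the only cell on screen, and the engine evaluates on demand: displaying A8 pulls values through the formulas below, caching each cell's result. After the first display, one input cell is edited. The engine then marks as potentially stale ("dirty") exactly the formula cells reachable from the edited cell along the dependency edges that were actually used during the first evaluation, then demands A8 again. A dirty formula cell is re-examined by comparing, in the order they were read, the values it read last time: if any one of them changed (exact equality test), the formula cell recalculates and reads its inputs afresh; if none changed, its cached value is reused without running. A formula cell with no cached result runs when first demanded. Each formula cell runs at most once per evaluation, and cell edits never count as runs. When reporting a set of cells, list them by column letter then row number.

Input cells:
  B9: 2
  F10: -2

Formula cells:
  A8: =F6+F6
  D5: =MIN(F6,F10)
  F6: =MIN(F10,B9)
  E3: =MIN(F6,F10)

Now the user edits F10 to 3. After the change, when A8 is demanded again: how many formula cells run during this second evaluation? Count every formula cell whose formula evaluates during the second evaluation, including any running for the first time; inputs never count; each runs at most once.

Initial pass — values computed on the first demand:
  F6 = MIN(-2, 2) = -2
  A8 = -2 + -2 = -4

Second demand — change propagation:
  F6: re-runs because F10 -2->3; new result 2.
  A8: re-runs because F6 -2->2; F6 -2->2; new result 4.

Run set: A8, F6 (2 run).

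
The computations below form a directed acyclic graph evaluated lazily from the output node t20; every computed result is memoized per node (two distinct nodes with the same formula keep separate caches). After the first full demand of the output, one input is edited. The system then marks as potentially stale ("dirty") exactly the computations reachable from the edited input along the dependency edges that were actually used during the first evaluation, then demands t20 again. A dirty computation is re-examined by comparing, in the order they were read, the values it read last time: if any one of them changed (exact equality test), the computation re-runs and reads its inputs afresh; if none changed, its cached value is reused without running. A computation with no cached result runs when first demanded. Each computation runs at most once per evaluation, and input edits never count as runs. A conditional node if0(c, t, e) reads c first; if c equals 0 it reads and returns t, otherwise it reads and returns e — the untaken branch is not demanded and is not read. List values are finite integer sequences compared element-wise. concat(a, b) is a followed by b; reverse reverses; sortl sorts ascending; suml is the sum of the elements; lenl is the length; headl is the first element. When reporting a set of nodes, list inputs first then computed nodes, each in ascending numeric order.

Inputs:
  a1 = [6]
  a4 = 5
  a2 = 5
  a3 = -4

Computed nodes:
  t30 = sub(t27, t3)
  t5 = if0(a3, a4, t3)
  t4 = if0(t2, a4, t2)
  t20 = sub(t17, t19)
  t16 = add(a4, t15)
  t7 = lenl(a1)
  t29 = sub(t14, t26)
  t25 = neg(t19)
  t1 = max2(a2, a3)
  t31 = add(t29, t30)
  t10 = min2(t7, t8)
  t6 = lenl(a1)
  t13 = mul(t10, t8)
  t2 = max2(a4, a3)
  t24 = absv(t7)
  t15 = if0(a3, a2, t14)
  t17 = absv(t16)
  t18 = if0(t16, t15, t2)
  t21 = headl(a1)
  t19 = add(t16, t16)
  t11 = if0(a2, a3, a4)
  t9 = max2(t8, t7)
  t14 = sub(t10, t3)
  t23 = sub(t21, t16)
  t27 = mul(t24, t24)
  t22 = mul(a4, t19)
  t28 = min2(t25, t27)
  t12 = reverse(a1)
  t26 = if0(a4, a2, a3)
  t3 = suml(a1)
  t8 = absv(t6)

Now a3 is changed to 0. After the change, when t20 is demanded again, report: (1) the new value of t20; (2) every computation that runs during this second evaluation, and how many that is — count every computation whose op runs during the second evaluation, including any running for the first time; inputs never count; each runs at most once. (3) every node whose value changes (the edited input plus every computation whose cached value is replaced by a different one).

Demanding t20 again yields -10.
5 computations run: t15, t16, t17, t19, t20.
The nodes whose values change: a3, t15, t16, t17, t19, t20.

First demand of the output computes:
  t3 = suml([6]) = 6
  t6 = lenl([6]) = 1
  t7 = lenl([6]) = 1
  t8 = absv(1) = 1
  t10 = min2(1, 1) = 1
  t14 = sub(1, 6) = -5
  t15 = if0(a3=-4 -> else branch t14) = -5
  t16 = add(5, -5) = 0
  t17 = absv(0) = 0
  t19 = add(0, 0) = 0
  t20 = sub(0, 0) = 0

After the edit, cleaning proceeds:
  t15: a read changed (a3 -4->0) — executes, giving 5.
  t16: a read changed (t15 -5->5) — executes, giving 10.
  t17: a read changed (t16 0->10) — executes, giving 10.
  t19: a read changed (t16 0->10; t16 0->10) — executes, giving 20.
  t20: a read changed (t17 0->10; t19 0->20) — executes, giving -10.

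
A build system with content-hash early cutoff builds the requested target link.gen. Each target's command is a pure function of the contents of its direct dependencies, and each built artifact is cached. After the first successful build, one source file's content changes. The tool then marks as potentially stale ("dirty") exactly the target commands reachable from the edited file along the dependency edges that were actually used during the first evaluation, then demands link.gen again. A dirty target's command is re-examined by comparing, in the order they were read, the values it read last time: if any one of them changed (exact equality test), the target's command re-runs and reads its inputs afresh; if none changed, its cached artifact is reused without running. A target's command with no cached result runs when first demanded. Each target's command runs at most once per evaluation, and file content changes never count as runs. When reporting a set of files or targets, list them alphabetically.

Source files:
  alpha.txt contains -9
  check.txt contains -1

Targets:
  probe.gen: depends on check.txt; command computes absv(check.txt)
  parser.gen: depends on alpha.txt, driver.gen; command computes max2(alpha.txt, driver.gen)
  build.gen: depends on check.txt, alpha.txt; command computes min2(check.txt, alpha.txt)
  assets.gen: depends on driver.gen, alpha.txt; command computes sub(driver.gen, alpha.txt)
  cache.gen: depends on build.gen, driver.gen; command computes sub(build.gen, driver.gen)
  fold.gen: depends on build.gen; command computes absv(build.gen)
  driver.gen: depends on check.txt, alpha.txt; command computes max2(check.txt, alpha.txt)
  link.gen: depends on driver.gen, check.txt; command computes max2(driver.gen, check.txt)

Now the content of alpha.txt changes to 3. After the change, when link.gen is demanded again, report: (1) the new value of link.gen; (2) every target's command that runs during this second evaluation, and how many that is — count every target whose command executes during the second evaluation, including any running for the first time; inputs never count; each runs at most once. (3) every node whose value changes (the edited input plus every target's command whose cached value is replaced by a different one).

New value of link.gen: 3.
Target commands that run: driver.gen, link.gen — 2 in total.
Values that change: alpha.txt, driver.gen, link.gen.

First evaluation (everything demanded from the output):
  driver.gen = max2(-1, -9) = -1
  link.gen = max2(-1, -1) = -1

Propagation after the edit:
  driver.gen: runs — alpha.txt -9->3; result 3.
  link.gen: runs — driver.gen -1->3; result 3.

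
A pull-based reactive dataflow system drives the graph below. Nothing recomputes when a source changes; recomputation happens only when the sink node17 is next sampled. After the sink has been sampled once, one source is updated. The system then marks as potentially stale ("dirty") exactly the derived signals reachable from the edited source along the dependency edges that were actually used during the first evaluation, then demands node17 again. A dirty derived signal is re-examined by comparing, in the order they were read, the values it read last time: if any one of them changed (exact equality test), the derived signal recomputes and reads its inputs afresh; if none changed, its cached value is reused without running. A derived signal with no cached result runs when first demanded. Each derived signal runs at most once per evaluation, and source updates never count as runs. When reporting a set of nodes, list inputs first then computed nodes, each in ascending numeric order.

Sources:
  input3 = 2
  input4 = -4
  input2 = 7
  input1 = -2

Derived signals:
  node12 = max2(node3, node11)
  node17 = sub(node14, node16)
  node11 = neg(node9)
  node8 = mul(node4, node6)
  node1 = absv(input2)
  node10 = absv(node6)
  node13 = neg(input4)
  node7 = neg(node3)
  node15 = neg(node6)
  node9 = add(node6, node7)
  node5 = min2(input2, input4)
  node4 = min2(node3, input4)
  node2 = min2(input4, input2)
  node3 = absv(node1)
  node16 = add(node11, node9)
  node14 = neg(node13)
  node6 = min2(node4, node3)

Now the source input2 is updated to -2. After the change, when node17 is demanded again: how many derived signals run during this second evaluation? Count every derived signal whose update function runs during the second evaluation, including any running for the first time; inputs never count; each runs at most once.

First evaluation (everything demanded from the output):
  node1 = absv(7) = 7
  node3 = absv(7) = 7
  node4 = min2(7, -4) = -4
  node6 = min2(-4, 7) = -4
  node7 = neg(7) = -7
  node9 = add(-4, -7) = -11
  node11 = neg(-11) = 11
  node13 = neg(-4) = 4
  node14 = neg(4) = -4
  node16 = add(11, -11) = 0
  node17 = sub(-4, 0) = -4

Propagation after the edit:
  node1: runs — input2 7->-2; result 2.
  node3: runs — node1 7->2; result 2.
  node4: runs — node3 7->2; result -4 (same value as before).
  node6: runs — node3 7->2; result -4 (same value as before).
  node7: runs — node3 7->2; result -2.
  node9: runs — node7 -7->-2; result -6.
  node11: runs — node9 -11->-6; result 6.
  node16: runs — node11 11->6; node9 -11->-6; result 0 (same value as before).
  node17: checked — values it read are unchanged (node14 unchanged, node16 unchanged); reused cached -4 without running.

Key observation: the cutoff stops propagation at node17 — its inputs' values are unchanged, so it reuses its cache.

Derived signals that run: node1, node3, node4, node6, node7, node9, node11, node16 — 8 in total.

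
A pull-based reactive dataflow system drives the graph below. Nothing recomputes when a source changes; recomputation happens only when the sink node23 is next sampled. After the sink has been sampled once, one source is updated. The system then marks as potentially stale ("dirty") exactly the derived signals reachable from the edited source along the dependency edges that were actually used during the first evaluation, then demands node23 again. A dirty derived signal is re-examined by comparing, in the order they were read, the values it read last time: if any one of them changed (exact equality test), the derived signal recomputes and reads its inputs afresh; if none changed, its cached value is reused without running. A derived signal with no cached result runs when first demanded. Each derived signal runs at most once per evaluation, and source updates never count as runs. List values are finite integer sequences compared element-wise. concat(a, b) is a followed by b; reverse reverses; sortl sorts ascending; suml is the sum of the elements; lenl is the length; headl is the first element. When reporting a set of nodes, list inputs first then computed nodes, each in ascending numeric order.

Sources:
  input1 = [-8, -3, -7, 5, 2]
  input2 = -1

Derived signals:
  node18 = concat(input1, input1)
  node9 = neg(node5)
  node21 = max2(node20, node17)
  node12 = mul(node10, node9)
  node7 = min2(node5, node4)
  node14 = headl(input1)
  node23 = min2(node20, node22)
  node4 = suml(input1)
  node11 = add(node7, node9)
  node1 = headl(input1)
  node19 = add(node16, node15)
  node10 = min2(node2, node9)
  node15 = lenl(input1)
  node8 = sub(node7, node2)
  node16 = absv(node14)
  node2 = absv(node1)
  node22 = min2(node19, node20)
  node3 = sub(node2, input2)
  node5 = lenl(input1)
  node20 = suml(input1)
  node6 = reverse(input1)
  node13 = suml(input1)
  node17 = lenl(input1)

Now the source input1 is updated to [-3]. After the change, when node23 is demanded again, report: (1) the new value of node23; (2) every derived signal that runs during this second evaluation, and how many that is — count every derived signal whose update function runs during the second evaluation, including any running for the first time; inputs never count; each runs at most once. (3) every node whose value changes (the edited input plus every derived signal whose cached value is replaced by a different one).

New value of node23: -3.
Derived signals that run: node14, node15, node16, node19, node20, node22, node23 — 7 in total.
Values that change: input1, node14, node15, node16, node19, node20, node22, node23.

First evaluation (everything demanded from the output):
  node14 = headl([-8, -3, -7, 5, 2]) = -8
  node15 = lenl([-8, -3, -7, 5, 2]) = 5
  node16 = absv(-8) = 8
  node19 = add(8, 5) = 13
  node20 = suml([-8, -3, -7, 5, 2]) = -11
  node22 = min2(13, -11) = -11
  node23 = min2(-11, -11) = -11

Propagation after the edit:
  node14: runs — input1 [-8, -3, -7, 5, 2]->[-3]; result -3.
  node15: runs — input1 [-8, -3, -7, 5, 2]->[-3]; result 1.
  node16: runs — node14 -8->-3; result 3.
  node19: runs — node16 8->3; node15 5->1; result 4.
  node20: runs — input1 [-8, -3, -7, 5, 2]->[-3]; result -3.
  node22: runs — node19 13->4; node20 -11->-3; result -3.
  node23: runs — node20 -11->-3; node22 -11->-3; result -3.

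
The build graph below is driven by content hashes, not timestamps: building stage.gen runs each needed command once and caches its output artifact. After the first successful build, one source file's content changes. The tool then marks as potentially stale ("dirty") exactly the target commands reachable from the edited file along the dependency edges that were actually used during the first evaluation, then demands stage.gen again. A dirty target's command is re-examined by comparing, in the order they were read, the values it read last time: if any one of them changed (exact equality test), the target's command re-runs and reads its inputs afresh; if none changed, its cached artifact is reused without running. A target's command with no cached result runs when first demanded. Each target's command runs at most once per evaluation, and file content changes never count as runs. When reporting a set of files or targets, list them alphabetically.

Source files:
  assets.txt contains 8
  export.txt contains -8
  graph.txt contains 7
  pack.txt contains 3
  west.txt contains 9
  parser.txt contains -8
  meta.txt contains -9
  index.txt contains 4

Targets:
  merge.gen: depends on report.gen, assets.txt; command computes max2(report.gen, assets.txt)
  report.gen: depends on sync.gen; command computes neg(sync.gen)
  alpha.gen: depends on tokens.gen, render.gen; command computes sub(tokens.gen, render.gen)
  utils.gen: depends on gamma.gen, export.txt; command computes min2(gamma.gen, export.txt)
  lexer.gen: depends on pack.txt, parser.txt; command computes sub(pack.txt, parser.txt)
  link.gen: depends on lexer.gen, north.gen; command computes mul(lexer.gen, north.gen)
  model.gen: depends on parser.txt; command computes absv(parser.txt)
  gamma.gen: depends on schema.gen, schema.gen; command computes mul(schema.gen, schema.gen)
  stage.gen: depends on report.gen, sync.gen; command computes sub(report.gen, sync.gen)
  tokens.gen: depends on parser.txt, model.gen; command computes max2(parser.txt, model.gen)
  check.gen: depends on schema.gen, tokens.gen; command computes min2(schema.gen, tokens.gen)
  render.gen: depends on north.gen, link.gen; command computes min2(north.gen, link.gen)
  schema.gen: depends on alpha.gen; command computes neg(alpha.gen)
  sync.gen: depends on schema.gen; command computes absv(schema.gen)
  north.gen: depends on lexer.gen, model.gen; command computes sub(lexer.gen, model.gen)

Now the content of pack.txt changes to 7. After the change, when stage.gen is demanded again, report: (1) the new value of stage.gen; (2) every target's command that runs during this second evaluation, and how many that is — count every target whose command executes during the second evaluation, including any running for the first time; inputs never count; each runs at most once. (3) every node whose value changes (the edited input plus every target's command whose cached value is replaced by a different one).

stage.gen now evaluates to -2.
Run set: alpha.gen, lexer.gen, link.gen, north.gen, render.gen, report.gen, schema.gen, stage.gen, sync.gen (9 run).
Changed values: alpha.gen, lexer.gen, link.gen, north.gen, pack.txt, render.gen, report.gen, schema.gen, stage.gen, sync.gen.

Initial pass — values computed on the first demand:
  lexer.gen = sub(3, -8) = 11
  model.gen = absv(-8) = 8
  north.gen = sub(11, 8) = 3
  link.gen = mul(11, 3) = 33
  render.gen = min2(3, 33) = 3
  tokens.gen = max2(-8, 8) = 8
  alpha.gen = sub(8, 3) = 5
  schema.gen = neg(5) = -5
  sync.gen = absv(-5) = 5
  report.gen = neg(5) = -5
  stage.gen = sub(-5, 5) = -10

Second demand — change propagation:
  lexer.gen: re-runs because pack.txt 3->7; new result 15.
  north.gen: re-runs because lexer.gen 11->15; new result 7.
  link.gen: re-runs because lexer.gen 11->15; north.gen 3->7; new result 105.
  render.gen: re-runs because north.gen 3->7; link.gen 33->105; new result 7.
  alpha.gen: re-runs because render.gen 3->7; new result 1.
  schema.gen: re-runs because alpha.gen 5->1; new result -1.
  sync.gen: re-runs because schema.gen -5->-1; new result 1.
  report.gen: re-runs because sync.gen 5->1; new result -1.
  stage.gen: re-runs because report.gen -5->-1; sync.gen 5->1; new result -2.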